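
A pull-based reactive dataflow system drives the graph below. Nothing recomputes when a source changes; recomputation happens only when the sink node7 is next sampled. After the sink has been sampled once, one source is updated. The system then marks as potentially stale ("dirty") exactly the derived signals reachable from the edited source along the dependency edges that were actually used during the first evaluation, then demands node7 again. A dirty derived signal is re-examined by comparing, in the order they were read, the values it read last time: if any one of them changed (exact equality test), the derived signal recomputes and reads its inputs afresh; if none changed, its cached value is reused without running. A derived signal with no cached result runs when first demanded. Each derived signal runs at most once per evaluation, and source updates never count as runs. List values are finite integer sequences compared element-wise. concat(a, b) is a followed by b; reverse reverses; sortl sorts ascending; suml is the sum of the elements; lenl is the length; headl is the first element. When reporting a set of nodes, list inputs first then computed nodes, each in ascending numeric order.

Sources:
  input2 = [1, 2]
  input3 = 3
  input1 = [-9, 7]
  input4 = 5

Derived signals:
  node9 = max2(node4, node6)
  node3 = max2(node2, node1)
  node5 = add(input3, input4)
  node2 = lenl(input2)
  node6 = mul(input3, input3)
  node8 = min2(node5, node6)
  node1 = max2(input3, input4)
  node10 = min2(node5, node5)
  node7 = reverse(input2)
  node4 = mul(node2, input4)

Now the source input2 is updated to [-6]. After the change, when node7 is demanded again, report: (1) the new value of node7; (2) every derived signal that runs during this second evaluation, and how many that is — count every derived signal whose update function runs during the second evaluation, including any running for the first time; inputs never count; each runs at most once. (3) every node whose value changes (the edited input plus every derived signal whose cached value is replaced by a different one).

New value of node7: [-6].
Derived signals that run: node7 — 1 in total.
Values that change: input2, node7.

First evaluation (everything demanded from the output):
  node7 = reverse([1, 2]) = [2, 1]

Propagation after the edit:
  node7: runs — input2 [1, 2]->[-6]; result [-6].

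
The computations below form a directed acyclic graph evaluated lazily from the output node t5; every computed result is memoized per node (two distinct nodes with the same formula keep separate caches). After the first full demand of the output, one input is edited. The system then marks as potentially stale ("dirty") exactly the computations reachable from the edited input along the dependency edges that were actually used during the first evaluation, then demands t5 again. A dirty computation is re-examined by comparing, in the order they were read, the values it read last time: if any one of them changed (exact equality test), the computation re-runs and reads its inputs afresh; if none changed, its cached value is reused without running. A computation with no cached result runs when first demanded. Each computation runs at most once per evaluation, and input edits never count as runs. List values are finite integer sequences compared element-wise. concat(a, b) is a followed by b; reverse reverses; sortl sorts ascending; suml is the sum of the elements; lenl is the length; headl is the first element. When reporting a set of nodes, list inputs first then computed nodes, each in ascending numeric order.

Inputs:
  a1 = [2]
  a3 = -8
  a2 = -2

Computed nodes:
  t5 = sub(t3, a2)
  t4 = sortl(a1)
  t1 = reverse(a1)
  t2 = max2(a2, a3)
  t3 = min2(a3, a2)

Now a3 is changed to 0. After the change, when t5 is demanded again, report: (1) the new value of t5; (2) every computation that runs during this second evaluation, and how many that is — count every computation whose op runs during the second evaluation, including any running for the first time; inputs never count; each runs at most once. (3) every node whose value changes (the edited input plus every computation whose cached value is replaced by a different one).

First demand of the output computes:
  t3 = min2(-8, -2) = -8
  t5 = sub(-8, -2) = -6

After the edit, cleaning proceeds:
  t3: a read changed (a3 -8->0) — executes, giving -2.
  t5: a read changed (t3 -8->-2) — executes, giving 0.

Demanding t5 again yields 0.
2 computations run: t3, t5.
The nodes whose values change: a3, t3, t5.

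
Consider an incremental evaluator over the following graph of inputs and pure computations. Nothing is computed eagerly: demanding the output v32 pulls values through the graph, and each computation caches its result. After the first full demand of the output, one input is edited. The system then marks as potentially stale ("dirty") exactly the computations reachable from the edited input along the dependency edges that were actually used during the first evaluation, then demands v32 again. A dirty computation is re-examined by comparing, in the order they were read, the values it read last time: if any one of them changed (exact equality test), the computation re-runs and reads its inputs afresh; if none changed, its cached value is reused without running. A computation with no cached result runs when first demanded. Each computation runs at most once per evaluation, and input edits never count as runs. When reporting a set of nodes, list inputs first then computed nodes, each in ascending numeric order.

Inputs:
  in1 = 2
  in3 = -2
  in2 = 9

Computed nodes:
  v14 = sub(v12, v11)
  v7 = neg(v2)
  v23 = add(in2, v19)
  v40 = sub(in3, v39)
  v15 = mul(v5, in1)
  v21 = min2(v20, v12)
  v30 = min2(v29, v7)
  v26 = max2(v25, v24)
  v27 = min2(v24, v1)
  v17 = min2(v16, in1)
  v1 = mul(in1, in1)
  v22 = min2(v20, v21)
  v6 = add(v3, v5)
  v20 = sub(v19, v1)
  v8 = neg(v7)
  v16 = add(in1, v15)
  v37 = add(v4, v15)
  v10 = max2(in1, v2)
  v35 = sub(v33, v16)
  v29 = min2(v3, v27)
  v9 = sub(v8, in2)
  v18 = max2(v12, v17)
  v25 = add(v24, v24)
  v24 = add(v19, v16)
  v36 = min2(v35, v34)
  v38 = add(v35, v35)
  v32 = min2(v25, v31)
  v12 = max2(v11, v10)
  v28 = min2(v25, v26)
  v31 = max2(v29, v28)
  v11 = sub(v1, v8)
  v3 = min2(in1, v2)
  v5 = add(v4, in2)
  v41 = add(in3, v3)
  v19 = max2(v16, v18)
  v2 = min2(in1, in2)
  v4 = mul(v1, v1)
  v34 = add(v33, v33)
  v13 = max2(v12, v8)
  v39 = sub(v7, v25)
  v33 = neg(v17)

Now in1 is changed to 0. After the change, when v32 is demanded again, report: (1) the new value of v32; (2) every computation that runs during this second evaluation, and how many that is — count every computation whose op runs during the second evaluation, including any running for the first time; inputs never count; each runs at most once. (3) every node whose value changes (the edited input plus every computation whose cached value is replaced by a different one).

Initial pass — values computed on the first demand:
  v1 = mul(2, 2) = 4
  v2 = min2(2, 9) = 2
  v3 = min2(2, 2) = 2
  v4 = mul(4, 4) = 16
  v5 = add(16, 9) = 25
  v7 = neg(2) = -2
  v8 = neg(-2) = 2
  v10 = max2(2, 2) = 2
  v11 = sub(4, 2) = 2
  v12 = max2(2, 2) = 2
  v15 = mul(25, 2) = 50
  v16 = add(2, 50) = 52
  v17 = min2(52, 2) = 2
  v18 = max2(2, 2) = 2
  v19 = max2(52, 2) = 52
  v24 = add(52, 52) = 104
  v25 = add(104, 104) = 208
  v26 = max2(208, 104) = 208
  v27 = min2(104, 4) = 4
  v28 = min2(208, 208) = 208
  v29 = min2(2, 4) = 2
  v31 = max2(2, 208) = 208
  v32 = min2(208, 208) = 208

Second demand — change propagation:
  v1: re-runs because in1 2->0; in1 2->0; new result 0.
  v2: re-runs because in1 2->0; new result 0.
  v3: re-runs because in1 2->0; v2 2->0; new result 0.
  v4: re-runs because v1 4->0; v1 4->0; new result 0.
  v5: re-runs because v4 16->0; new result 9.
  v7: re-runs because v2 2->0; new result 0.
  v8: re-runs because v7 -2->0; new result 0.
  v10: re-runs because in1 2->0; v2 2->0; new result 0.
  v11: re-runs because v1 4->0; v8 2->0; new result 0.
  v12: re-runs because v11 2->0; v10 2->0; new result 0.
  v15: re-runs because v5 25->9; in1 2->0; new result 0.
  v16: re-runs because in1 2->0; v15 50->0; new result 0.
  v17: re-runs because v16 52->0; in1 2->0; new result 0.
  v18: re-runs because v12 2->0; v17 2->0; new result 0.
  v19: re-runs because v16 52->0; v18 2->0; new result 0.
  v24: re-runs because v19 52->0; v16 52->0; new result 0.
  v25: re-runs because v24 104->0; v24 104->0; new result 0.
  v26: re-runs because v25 208->0; v24 104->0; new result 0.
  v27: re-runs because v24 104->0; v1 4->0; new result 0.
  v28: re-runs because v25 208->0; v26 208->0; new result 0.
  v29: re-runs because v3 2->0; v27 4->0; new result 0.
  v31: re-runs because v29 2->0; v28 208->0; new result 0.
  v32: re-runs because v25 208->0; v31 208->0; new result 0.

v32 now evaluates to 0.
Run set: v1, v2, v3, v4, v5, v7, v8, v10, v11, v12, v15, v16, v17, v18, v19, v24, v25, v26, v27, v28, v29, v31, v32 (23 run).
Changed values: in1, v1, v2, v3, v4, v5, v7, v8, v10, v11, v12, v15, v16, v17, v18, v19, v24, v25, v26, v27, v28, v29, v31, v32.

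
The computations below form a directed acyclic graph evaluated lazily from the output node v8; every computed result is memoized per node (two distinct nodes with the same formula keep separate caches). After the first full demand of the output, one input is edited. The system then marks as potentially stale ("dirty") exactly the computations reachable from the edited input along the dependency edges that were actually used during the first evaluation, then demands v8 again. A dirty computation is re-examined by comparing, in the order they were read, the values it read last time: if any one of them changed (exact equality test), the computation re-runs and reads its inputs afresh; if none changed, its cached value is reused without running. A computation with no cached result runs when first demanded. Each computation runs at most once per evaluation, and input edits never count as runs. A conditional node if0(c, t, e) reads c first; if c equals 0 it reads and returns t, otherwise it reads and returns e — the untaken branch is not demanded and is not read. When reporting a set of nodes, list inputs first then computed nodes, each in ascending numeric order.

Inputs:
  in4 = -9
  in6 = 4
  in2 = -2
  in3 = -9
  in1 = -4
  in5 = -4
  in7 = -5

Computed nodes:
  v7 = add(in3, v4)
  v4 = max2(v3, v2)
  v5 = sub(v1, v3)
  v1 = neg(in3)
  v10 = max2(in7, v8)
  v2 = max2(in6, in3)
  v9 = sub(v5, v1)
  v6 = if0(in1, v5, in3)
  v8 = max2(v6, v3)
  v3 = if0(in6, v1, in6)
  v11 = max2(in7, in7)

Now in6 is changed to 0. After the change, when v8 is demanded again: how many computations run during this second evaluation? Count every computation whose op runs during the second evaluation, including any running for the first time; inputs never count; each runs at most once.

3 computations run: v1, v3, v8.
Note the branch switch — v1 had no cache and runs now for the first time.

First demand of the output computes:
  v3 = if0(in6=4 -> else branch in6) = 4
  v6 = if0(in1=-4 -> else branch in3) = -9
  v8 = max2(-9, 4) = 4

After the edit, cleaning proceeds:
  v1: had never run; runs now, result 9.
  v3: a read changed (in6 4->0; in6 4->0) — executes, giving 9.
  v8: a read changed (v3 4->9) — executes, giving 9.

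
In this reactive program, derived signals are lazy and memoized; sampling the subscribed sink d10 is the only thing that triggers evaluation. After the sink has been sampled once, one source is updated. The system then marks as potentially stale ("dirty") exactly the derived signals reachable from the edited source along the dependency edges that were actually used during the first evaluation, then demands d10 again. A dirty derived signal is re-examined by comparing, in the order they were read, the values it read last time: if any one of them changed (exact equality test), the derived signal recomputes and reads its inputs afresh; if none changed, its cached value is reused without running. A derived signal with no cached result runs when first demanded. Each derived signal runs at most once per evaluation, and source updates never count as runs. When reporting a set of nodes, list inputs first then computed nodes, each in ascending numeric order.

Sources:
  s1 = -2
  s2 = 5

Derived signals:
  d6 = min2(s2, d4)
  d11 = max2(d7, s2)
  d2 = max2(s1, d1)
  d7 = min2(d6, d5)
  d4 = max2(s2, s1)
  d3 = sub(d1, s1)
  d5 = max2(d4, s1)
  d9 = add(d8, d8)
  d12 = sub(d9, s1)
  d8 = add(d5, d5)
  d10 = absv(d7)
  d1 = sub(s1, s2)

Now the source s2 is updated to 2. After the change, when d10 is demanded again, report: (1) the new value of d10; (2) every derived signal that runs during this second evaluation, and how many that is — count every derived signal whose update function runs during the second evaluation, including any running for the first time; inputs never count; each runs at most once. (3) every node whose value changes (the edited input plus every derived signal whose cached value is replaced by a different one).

First demand of the output computes:
  d4 = max2(5, -2) = 5
  d5 = max2(5, -2) = 5
  d6 = min2(5, 5) = 5
  d7 = min2(5, 5) = 5
  d10 = absv(5) = 5

After the edit, cleaning proceeds:
  d4: a read changed (s2 5->2) — executes, giving 2.
  d5: a read changed (d4 5->2) — executes, giving 2.
  d6: a read changed (s2 5->2; d4 5->2) — executes, giving 2.
  d7: a read changed (d6 5->2; d5 5->2) — executes, giving 2.
  d10: a read changed (d7 5->2) — executes, giving 2.

Demanding d10 again yields 2.
5 derived signals run: d4, d5, d6, d7, d10.
The nodes whose values change: s2, d4, d5, d6, d7, d10.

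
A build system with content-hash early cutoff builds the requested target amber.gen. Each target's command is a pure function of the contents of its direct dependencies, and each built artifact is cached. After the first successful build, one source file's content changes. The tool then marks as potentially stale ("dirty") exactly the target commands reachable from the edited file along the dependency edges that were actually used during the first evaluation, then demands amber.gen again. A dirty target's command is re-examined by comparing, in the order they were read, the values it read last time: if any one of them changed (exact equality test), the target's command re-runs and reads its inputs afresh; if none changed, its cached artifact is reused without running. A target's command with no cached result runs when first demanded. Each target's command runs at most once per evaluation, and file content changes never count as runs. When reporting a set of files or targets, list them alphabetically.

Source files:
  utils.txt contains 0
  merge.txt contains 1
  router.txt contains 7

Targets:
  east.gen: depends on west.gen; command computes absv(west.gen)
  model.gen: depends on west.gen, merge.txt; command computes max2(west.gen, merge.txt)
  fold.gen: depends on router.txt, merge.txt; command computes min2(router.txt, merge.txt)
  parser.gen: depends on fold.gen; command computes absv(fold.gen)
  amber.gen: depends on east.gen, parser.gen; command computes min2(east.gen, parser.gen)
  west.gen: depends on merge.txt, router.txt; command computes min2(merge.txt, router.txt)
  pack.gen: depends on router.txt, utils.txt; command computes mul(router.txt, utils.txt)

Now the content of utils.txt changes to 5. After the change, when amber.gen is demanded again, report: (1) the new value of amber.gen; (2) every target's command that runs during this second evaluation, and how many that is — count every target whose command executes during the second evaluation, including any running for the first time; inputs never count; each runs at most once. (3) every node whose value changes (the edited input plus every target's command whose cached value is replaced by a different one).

New value of amber.gen: 1.
Target commands that run: none — 0 in total.
Values that change: utils.txt.
Key observation: utils.txt is never demanded by the output, so the edit triggers no recomputation at all.

First evaluation (everything demanded from the output):
  fold.gen = min2(7, 1) = 1
  parser.gen = absv(1) = 1
  west.gen = min2(1, 7) = 1
  east.gen = absv(1) = 1
  amber.gen = min2(1, 1) = 1

Propagation after the edit:
  utils.txt feeds no computation that the output demands — nothing is marked dirty and nothing runs.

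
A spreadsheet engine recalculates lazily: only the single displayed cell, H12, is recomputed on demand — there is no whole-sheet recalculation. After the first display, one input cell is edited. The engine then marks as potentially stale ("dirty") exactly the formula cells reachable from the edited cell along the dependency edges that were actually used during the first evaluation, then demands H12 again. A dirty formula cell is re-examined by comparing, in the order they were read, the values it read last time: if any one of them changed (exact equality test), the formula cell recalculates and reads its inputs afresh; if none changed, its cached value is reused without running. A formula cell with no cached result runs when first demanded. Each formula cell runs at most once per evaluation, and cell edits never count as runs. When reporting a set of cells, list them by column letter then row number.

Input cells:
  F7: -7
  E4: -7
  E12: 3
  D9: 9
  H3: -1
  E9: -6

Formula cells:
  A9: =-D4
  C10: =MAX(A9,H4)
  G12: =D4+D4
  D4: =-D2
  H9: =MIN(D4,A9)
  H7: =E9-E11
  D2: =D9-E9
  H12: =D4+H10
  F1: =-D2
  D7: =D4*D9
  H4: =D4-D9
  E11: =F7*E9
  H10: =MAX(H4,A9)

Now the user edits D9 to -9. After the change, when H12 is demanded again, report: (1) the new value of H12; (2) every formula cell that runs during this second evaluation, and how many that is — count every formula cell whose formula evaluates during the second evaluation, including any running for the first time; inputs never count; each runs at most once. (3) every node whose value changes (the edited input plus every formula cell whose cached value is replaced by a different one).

First evaluation (everything demanded from the output):
  D2 = 9 - -6 = 15
  D4 = -(15) = -15
  A9 = -(-15) = 15
  H4 = -15 - 9 = -24
  H10 = MAX(-24, 15) = 15
  H12 = -15 + 15 = 0

Propagation after the edit:
  D2: runs — D9 9->-9; result -3.
  D4: runs — D2 15->-3; result 3.
  A9: runs — D4 -15->3; result -3.
  H4: runs — D4 -15->3; D9 9->-9; result 12.
  H10: runs — H4 -24->12; A9 15->-3; result 12.
  H12: runs — D4 -15->3; H10 15->12; result 15.

New value of H12: 15.
Formula cells that run: A9, D2, D4, H4, H10, H12 — 6 in total.
Values that change: A9, D2, D4, D9, H4, H10, H12.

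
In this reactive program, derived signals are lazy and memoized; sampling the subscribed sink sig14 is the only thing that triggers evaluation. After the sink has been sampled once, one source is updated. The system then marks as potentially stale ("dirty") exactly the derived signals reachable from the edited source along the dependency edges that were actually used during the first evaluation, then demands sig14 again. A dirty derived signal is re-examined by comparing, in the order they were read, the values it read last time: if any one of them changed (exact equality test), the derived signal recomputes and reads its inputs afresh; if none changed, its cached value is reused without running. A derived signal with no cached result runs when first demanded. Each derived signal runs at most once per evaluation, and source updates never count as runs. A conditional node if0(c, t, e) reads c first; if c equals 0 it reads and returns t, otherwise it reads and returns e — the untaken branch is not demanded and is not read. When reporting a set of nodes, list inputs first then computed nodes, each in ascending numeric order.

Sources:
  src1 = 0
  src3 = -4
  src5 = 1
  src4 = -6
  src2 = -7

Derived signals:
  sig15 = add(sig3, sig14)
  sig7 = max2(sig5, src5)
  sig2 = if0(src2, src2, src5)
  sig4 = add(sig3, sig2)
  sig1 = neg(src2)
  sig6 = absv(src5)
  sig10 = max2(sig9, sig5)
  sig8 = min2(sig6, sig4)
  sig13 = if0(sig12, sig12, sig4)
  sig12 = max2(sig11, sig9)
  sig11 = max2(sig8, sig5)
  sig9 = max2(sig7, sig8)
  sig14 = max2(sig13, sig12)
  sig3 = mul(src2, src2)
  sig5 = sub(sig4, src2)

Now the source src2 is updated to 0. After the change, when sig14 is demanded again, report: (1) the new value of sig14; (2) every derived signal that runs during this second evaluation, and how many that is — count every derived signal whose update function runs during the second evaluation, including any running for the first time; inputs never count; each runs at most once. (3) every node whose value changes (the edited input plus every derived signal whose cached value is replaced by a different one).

Demanding sig14 again yields 1.
11 derived signals run: sig2, sig3, sig4, sig5, sig7, sig8, sig9, sig11, sig12, sig13, sig14.
The nodes whose values change: src2, sig2, sig3, sig4, sig5, sig7, sig8, sig9, sig11, sig12, sig13, sig14.

First demand of the output computes:
  sig2 = if0(src2=-7 -> else branch src5) = 1
  sig3 = mul(-7, -7) = 49
  sig4 = add(49, 1) = 50
  sig5 = sub(50, -7) = 57
  sig6 = absv(1) = 1
  sig7 = max2(57, 1) = 57
  sig8 = min2(1, 50) = 1
  sig9 = max2(57, 1) = 57
  sig11 = max2(1, 57) = 57
  sig12 = max2(57, 57) = 57
  sig13 = if0(sig12=57 -> else branch sig4) = 50
  sig14 = max2(50, 57) = 57

After the edit, cleaning proceeds:
  sig2: a read changed (src2 -7->0) — executes, giving 0.
  sig3: a read changed (src2 -7->0; src2 -7->0) — executes, giving 0.
  sig4: a read changed (sig3 49->0; sig2 1->0) — executes, giving 0.
  sig5: a read changed (sig4 50->0; src2 -7->0) — executes, giving 0.
  sig7: a read changed (sig5 57->0) — executes, giving 1.
  sig8: a read changed (sig4 50->0) — executes, giving 0.
  sig9: a read changed (sig7 57->1; sig8 1->0) — executes, giving 1.
  sig11: a read changed (sig8 1->0; sig5 57->0) — executes, giving 0.
  sig12: a read changed (sig11 57->0; sig9 57->1) — executes, giving 1.
  sig13: a read changed (sig12 57->1; sig4 50->0) — executes, giving 0.
  sig14: a read changed (sig13 50->0; sig12 57->1) — executes, giving 1.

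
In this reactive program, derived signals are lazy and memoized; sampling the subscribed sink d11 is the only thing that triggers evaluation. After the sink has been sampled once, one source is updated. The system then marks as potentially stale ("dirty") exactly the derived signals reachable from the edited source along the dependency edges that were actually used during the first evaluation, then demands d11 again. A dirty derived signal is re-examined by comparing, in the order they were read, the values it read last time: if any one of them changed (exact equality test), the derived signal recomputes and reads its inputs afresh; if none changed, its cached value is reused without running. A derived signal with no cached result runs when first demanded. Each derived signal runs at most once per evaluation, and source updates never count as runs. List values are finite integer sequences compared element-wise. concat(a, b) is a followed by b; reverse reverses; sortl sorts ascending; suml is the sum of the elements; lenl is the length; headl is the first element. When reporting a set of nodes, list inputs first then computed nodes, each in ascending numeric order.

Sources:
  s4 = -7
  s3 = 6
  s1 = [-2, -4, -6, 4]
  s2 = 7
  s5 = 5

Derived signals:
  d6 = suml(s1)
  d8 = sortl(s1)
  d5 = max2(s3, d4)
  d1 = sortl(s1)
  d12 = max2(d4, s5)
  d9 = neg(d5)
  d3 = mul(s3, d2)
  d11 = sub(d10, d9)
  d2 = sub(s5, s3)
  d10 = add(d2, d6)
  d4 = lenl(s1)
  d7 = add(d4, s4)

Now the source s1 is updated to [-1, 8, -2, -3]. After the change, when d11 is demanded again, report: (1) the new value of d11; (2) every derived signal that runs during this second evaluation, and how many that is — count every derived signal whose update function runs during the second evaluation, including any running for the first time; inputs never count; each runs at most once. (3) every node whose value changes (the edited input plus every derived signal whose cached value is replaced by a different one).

Demanding d11 again yields 7.
4 derived signals run: d4, d6, d10, d11.
The nodes whose values change: s1, d6, d10, d11.
Note where the cutoff bites: d5 is checked, finds nothing changed, and keeps its cache.

First demand of the output computes:
  d2 = sub(5, 6) = -1
  d4 = lenl([-2, -4, -6, 4]) = 4
  d5 = max2(6, 4) = 6
  d6 = suml([-2, -4, -6, 4]) = -8
  d9 = neg(6) = -6
  d10 = add(-1, -8) = -9
  d11 = sub(-9, -6) = -3

After the edit, cleaning proceeds:
  d4: a read changed (s1 [-2, -4, -6, 4]->[-1, 8, -2, -3]) — executes, giving 4 — identical to its old value.
  d5: dirty, but its reads are unchanged (s3 unchanged, d4 unchanged); cached 6 stands.
  d6: a read changed (s1 [-2, -4, -6, 4]->[-1, 8, -2, -3]) — executes, giving 2.
  d9: dirty, but its reads are unchanged (d5 unchanged); cached -6 stands.
  d10: a read changed (d6 -8->2) — executes, giving 1.
  d11: a read changed (d10 -9->1) — executes, giving 7.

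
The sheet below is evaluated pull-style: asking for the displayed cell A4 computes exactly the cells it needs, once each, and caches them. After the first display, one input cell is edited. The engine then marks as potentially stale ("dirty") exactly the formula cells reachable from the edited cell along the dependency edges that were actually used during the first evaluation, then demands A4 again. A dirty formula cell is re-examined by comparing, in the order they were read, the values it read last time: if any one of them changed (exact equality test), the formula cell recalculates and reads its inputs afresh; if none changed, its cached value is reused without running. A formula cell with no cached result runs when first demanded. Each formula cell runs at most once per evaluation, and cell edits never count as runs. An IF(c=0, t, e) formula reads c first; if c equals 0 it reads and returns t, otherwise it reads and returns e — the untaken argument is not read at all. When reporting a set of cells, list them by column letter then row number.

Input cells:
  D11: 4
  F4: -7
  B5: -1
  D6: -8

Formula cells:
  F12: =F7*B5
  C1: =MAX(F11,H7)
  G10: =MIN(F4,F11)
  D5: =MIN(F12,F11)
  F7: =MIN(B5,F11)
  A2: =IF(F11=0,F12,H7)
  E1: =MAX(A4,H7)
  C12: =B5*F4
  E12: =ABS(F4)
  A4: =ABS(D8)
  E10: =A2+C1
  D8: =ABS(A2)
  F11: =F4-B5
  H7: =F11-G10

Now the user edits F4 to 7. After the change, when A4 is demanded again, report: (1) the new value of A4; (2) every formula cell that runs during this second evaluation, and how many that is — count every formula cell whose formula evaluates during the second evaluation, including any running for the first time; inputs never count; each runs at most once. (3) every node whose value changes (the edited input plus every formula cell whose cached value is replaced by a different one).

First demand of the output computes:
  F11 = -7 - -1 = -6
  G10 = MIN(-7, -6) = -7
  H7 = -6 - -7 = 1
  A2 = IF(F11=0: F11=-6 -> else branch H7) = 1
  D8 = ABS(1) = 1
  A4 = ABS(1) = 1

After the edit, cleaning proceeds:
  F11: a read changed (F4 -7->7) — executes, giving 8.
  G10: a read changed (F4 -7->7; F11 -6->8) — executes, giving 7.
  H7: a read changed (F11 -6->8; G10 -7->7) — executes, giving 1 — identical to its old value.
  A2: a read changed (F11 -6->8) — executes, giving 1 — identical to its old value.
  D8: dirty, but its reads are unchanged (A2 unchanged); cached 1 stands.
  A4: dirty, but its reads are unchanged (D8 unchanged); cached 1 stands.

Note where the cutoff bites: D8 is checked, finds nothing changed, and keeps its cache.

Demanding A4 again yields 1.
4 formula cells run: A2, F11, G10, H7.
The nodes whose values change: F4, F11, G10.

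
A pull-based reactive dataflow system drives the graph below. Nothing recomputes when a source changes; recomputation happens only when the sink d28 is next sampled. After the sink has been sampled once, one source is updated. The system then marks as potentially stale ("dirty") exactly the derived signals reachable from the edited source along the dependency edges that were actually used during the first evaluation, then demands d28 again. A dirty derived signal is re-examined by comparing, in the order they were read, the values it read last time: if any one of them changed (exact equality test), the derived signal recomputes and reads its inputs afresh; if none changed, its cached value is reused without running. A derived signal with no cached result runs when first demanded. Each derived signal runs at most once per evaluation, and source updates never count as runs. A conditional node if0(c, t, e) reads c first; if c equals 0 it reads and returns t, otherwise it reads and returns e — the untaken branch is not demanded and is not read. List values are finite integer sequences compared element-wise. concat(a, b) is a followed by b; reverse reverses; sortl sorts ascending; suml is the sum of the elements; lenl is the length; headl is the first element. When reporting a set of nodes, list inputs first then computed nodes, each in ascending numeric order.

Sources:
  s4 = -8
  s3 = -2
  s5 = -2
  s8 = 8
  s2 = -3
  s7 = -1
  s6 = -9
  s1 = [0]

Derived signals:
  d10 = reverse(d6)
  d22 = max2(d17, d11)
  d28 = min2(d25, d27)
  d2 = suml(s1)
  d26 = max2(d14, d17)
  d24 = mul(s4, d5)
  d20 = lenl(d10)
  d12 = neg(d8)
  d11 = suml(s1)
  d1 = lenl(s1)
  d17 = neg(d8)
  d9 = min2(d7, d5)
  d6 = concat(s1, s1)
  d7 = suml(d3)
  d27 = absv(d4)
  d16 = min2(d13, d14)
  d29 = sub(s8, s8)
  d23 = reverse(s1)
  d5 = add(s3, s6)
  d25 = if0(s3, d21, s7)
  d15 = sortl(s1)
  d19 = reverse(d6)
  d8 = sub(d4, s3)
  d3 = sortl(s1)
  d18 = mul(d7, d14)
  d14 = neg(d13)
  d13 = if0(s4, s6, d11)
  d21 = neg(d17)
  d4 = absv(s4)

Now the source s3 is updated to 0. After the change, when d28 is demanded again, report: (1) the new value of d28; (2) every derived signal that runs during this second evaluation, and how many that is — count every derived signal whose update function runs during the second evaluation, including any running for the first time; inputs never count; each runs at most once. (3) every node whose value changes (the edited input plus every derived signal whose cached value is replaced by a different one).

New value of d28: 8.
Derived signals that run: d8, d17, d21, d25, d28 — 5 in total.
Values that change: s3, d25, d28.
Key observation: a condition flipped, so demand reaches new nodes — d8, d17, d21 run for the first time.

First evaluation (everything demanded from the output):
  d4 = absv(-8) = 8
  d25 = if0(s3=-2 -> else branch s7) = -1
  d27 = absv(8) = 8
  d28 = min2(-1, 8) = -1

Propagation after the edit:
  d8: demanded for the first time — runs, produces 8.
  d17: demanded for the first time — runs, produces -8.
  d21: demanded for the first time — runs, produces 8.
  d25: runs — s3 -2->0; result 8.
  d28: runs — d25 -1->8; result 8.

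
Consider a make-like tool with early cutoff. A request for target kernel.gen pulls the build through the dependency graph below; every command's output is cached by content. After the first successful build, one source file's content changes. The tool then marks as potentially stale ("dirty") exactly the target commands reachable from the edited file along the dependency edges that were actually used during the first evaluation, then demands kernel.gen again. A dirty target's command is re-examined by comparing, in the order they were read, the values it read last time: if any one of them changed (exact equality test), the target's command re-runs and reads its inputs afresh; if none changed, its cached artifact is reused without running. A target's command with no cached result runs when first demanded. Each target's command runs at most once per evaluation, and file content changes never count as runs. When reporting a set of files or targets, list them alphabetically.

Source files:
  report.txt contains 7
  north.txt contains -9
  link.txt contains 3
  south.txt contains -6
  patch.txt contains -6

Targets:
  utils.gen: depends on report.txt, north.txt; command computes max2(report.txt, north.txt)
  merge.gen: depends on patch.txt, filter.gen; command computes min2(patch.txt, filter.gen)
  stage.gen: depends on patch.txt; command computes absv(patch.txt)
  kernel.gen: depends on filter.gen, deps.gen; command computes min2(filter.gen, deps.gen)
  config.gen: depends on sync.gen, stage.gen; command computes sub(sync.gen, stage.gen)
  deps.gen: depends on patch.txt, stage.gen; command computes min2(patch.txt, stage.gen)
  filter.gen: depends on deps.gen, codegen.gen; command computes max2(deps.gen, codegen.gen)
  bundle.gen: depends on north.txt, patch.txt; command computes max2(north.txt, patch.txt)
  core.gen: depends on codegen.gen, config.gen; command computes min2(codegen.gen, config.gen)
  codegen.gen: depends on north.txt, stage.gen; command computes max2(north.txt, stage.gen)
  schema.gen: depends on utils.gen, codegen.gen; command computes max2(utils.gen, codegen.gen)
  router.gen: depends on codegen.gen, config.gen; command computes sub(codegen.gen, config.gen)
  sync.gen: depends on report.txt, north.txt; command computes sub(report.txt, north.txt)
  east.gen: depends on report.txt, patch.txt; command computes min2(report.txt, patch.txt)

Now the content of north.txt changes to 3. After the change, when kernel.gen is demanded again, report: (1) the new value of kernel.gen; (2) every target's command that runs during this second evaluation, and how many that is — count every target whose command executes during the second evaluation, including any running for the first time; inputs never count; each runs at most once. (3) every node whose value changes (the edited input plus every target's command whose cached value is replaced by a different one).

First demand of the output computes:
  stage.gen = absv(-6) = 6
  codegen.gen = max2(-9, 6) = 6
  deps.gen = min2(-6, 6) = -6
  filter.gen = max2(-6, 6) = 6
  kernel.gen = min2(6, -6) = -6

After the edit, cleaning proceeds:
  codegen.gen: a read changed (north.txt -9->3) — executes, giving 6 — identical to its old value.
  filter.gen: dirty, but its reads are unchanged (deps.gen unchanged, codegen.gen unchanged); cached 6 stands.
  kernel.gen: dirty, but its reads are unchanged (filter.gen unchanged, deps.gen unchanged); cached -6 stands.

Note the absorption at codegen.gen: it re-runs yet its value is the same, leaving the output's value untouched.

Demanding kernel.gen again yields -6.
1 target commands run: codegen.gen.
The nodes whose values change: north.txt.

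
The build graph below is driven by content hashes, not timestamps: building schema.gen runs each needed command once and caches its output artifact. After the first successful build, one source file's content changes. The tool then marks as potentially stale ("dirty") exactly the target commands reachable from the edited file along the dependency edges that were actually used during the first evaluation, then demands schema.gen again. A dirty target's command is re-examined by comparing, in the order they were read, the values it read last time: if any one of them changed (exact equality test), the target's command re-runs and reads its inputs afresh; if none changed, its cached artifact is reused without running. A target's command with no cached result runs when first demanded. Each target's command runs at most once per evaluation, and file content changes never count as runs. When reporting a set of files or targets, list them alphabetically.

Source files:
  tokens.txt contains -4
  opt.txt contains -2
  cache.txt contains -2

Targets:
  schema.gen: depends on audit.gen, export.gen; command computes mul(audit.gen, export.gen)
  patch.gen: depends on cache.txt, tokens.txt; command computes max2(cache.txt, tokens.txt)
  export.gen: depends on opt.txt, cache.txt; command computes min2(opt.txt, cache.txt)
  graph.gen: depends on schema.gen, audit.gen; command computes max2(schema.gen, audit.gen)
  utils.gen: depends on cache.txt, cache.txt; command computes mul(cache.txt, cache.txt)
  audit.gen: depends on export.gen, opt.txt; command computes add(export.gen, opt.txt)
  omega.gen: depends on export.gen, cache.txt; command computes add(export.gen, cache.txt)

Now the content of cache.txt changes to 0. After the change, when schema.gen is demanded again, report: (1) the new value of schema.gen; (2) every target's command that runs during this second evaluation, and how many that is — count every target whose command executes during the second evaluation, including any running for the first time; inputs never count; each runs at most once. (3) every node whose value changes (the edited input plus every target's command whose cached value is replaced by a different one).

schema.gen now evaluates to 8.
Run set: export.gen (1 run).
Changed values: cache.txt.
The important point: export.gen recomputes to an identical value, and the output ends up unchanged.

Initial pass — values computed on the first demand:
  export.gen = min2(-2, -2) = -2
  audit.gen = add(-2, -2) = -4
  schema.gen = mul(-4, -2) = 8

Second demand — change propagation:
  export.gen: re-runs because cache.txt -2->0; new result -2 (unchanged).
  audit.gen: re-examined; everything it read last time is the same (export.gen unchanged, opt.txt unchanged) — cache -4 kept, no run.
  schema.gen: re-examined; everything it read last time is the same (audit.gen unchanged, export.gen unchanged) — cache 8 kept, no run.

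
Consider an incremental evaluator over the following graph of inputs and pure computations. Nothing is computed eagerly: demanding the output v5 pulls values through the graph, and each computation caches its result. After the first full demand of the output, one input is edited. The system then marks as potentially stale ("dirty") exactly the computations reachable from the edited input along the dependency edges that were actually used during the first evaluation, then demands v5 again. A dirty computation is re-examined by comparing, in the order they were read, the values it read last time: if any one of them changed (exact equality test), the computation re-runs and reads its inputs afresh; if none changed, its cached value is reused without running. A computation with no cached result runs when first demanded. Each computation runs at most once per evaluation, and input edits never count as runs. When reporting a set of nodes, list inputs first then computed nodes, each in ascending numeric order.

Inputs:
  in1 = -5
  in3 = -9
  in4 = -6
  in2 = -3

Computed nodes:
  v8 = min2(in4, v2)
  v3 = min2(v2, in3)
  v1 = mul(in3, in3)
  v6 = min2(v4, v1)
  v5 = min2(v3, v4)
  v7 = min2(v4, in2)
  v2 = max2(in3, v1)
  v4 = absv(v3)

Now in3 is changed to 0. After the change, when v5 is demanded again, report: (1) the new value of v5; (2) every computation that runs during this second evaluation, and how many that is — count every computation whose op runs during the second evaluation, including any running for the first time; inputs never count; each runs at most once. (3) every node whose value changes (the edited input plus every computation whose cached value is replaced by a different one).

Initial pass — values computed on the first demand:
  v1 = mul(-9, -9) = 81
  v2 = max2(-9, 81) = 81
  v3 = min2(81, -9) = -9
  v4 = absv(-9) = 9
  v5 = min2(-9, 9) = -9

Second demand — change propagation:
  v1: re-runs because in3 -9->0; in3 -9->0; new result 0.
  v2: re-runs because in3 -9->0; v1 81->0; new result 0.
  v3: re-runs because v2 81->0; in3 -9->0; new result 0.
  v4: re-runs because v3 -9->0; new result 0.
  v5: re-runs because v3 -9->0; v4 9->0; new result 0.

v5 now evaluates to 0.
Run set: v1, v2, v3, v4, v5 (5 run).
Changed values: in3, v1, v2, v3, v4, v5.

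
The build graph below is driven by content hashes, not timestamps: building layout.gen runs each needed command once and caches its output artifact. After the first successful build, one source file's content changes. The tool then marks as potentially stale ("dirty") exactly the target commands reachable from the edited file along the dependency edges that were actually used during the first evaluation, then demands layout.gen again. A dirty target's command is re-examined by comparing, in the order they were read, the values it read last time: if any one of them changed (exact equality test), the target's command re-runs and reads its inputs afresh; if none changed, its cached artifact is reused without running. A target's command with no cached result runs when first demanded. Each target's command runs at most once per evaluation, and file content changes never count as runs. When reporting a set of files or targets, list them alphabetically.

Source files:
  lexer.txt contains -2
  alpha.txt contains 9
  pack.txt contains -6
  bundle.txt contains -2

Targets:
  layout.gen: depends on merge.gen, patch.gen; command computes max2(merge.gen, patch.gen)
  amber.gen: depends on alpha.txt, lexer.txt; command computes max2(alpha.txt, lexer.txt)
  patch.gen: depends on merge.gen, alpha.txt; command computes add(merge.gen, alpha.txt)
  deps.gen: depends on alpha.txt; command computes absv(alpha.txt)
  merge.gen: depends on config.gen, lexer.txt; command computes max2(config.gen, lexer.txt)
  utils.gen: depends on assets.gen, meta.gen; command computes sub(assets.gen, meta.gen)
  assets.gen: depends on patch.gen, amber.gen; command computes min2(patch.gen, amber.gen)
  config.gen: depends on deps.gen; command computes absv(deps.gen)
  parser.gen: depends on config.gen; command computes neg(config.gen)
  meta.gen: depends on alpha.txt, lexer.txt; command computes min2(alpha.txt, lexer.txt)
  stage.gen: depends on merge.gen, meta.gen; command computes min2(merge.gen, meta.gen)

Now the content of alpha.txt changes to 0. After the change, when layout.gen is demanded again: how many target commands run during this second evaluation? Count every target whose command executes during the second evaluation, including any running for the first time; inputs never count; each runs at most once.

Run set: config.gen, deps.gen, layout.gen, merge.gen, patch.gen (5 run).

Initial pass — values computed on the first demand:
  deps.gen = absv(9) = 9
  config.gen = absv(9) = 9
  merge.gen = max2(9, -2) = 9
  patch.gen = add(9, 9) = 18
  layout.gen = max2(9, 18) = 18

Second demand — change propagation:
  deps.gen: re-runs because alpha.txt 9->0; new result 0.
  config.gen: re-runs because deps.gen 9->0; new result 0.
  merge.gen: re-runs because config.gen 9->0; new result 0.
  patch.gen: re-runs because merge.gen 9->0; alpha.txt 9->0; new result 0.
  layout.gen: re-runs because merge.gen 9->0; patch.gen 18->0; new result 0.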